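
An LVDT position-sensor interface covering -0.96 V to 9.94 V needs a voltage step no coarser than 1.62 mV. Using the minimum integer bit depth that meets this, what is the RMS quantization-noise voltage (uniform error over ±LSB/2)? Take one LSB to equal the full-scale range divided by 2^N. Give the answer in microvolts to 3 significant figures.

384 µV

Full-scale range = 9.94 V − (-0.96 V) = 10.9 V.
10.9 V / 1.62 mV = 6728. Since 2^12 = 4096 and 2^13 = 8192, N = 13.
LSB = 10.9 V / 2^13 = 1.3306 mV.
σ_q = LSB/√12 = 1.3306 mV/3.4641 = 384 µV.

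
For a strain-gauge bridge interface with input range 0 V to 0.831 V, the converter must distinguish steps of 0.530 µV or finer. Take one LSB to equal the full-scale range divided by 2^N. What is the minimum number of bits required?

Full-scale range = 0.831 V.
Need 2^N ≥ 0.831 V / 0.530 µV = 1.568e6 → N_min = 21.

21 bits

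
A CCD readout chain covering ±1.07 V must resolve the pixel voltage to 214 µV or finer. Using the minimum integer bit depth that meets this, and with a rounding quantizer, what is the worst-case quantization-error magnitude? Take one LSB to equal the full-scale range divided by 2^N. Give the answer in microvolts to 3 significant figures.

Full-scale range = 1.07 V − (-1.07 V) = 2.14 V.
Need 2^N ≥ 2.14 V / 214 µV = 10000 → N_min = 14.
Step size = 2.14/16384 V = 130.62 µV.
Half an LSB is 65.3 µV.

65.3 µV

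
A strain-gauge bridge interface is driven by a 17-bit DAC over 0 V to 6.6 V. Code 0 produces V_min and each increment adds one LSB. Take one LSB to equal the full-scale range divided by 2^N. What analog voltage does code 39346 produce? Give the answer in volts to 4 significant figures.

1.981 V

Span = 6.6 V. LSB = 6.6 V / 2^17.
V_out = V_min + code × LSB = 0 V + 39346 × 6.6 V / 131072
      = 0 + 1.98123 = 1.98123 V.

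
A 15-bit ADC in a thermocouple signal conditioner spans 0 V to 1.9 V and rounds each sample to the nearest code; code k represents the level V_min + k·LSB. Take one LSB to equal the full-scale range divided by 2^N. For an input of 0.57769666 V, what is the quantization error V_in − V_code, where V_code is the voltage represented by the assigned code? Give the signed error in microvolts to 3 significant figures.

V_FS = 1.9 V. LSB = 1.9 V / 2^15 ≈ 57.98 µV.
Position in LSBs: (0.57769666 − (0)) × 32768/1.9 = 9963.1390; rounding gives k = 9963.
V_code = 0 + (9963/32768) × 1.9 = 0.57768859863 V.
Error = V_in − V_code = 0.57769666 − (0.57768859863) = +8.06 µV.

+8.06 µV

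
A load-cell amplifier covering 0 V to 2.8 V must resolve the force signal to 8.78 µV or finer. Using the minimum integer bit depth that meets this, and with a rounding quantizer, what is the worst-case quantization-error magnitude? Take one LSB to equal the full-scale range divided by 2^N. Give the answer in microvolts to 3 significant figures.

Full-scale range = 2.8 V.
Required number of levels: 2.8/8.78 µV = 318910; smallest N with 2^N ≥ that is 19.
One LSB is 2.8 V / 524288 = 5.3406 µV.
Max error for round-to-nearest is LSB/2 = 2.67 µV.

2.67 µV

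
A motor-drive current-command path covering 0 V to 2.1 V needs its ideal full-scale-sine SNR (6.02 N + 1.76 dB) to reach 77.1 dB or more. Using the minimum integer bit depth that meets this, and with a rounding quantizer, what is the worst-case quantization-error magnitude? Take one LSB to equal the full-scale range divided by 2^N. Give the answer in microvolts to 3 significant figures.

V_FS = 2.1 V.
6.02 N + 1.76 ≥ 77.1 gives N ≥ 12.515, so the minimum integer is 13.
One LSB is 2.1 V / 8192 = 256.35 µV.
|e|_max = LSB/2 = 128 µV.

128 µV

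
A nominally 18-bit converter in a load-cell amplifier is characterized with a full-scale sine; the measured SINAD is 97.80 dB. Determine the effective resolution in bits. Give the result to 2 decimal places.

15.95 bits

ENOB = (97.80 − 1.76)/6.02 = 15.9535 bits.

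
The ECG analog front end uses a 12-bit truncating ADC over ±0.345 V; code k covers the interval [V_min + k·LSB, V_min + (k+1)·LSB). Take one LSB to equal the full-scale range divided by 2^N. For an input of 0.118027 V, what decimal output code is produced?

Span: 0.345 V − (-0.345 V) = 0.69 V. LSB = 0.69 V / 2^12 ≈ 168.5 µV.
code = ⌊(V_in − V_min)/LSB⌋ = ⌊(V_in − V_min) × 2^12 / range⌋
     = ⌊(0.118027 − (-0.345)) × 4096 / 0.69⌋ = ⌊0.463027 × 4096/0.69⌋
     = ⌊2748.636⌋ = 2748.

2748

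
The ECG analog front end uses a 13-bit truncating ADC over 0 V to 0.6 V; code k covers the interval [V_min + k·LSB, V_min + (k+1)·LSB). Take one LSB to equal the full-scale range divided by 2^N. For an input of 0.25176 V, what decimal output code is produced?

Full-scale range = 0.6 V. LSB = 0.6 V / 2^13 ≈ 73.24 µV.
V_in − V_min = 0.25176 − (0) = 0.25176 V.
Divide by LSB: 0.25176 × 8192/0.6 = 3437.3632.
Truncating gives code 3437.

3437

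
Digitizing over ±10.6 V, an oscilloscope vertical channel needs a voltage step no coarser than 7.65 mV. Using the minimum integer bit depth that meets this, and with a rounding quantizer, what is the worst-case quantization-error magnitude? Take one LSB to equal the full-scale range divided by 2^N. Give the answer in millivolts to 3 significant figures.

2.59 mV

Range = 10.6 − (-10.6) = 21.2 V.
Levels needed ≥ 21.2/7.65 mV = 2771. 2^12 = 4096 suffices, so N_min = 12.
Step size = 21.2/4096 V = 5.1758 mV.
Max error for round-to-nearest is LSB/2 = 2.59 mV.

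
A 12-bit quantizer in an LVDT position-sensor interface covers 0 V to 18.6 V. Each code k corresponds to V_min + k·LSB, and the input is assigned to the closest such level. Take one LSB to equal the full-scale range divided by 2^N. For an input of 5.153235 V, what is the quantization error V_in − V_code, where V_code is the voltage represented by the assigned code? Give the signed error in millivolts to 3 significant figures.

−0.818 mV

Span = 18.6 V. LSB = 18.6 V / 2^12 ≈ 4.541 mV.
(5.153235 − (0)) / LSB = 5.153235 × 4096/18.6 = 1134.8199. Nearest integer: k = 1135.
Reconstructed level: 0 + 1135 × 18.6/4096 V = 5.154052734 V.
V_in − V_code = 5.153235 − (5.154052734) = −0.818 mV.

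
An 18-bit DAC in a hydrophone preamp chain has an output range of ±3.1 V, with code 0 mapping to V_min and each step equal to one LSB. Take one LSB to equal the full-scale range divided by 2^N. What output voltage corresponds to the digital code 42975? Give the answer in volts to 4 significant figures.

-2.084 V

Span: 3.1 V − (-3.1 V) = 6.2 V. LSB = 6.2 V / 2^18.
Output = V_min + (42975/262144) × range = -3.1 + 0.163937 × 6.2 V
      = -3.1 V + 1.01641 V = -2.08359 V.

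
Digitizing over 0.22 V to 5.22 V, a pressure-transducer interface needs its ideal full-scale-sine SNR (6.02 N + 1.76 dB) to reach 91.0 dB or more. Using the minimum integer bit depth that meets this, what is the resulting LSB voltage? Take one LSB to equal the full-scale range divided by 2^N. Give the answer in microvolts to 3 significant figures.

153 µV

Span: 5.22 V − (0.22 V) = 5 V.
N ≥ (91.0 − 1.76)/6.02 = 14.824 → N_min = 15.
LSB = 5 V ÷ 2^15 = 5/32768 V = 153 µV.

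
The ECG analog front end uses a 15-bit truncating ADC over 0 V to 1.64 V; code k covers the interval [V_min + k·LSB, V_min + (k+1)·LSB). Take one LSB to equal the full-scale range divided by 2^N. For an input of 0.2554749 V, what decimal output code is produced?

5104

V_FS = 1.64 V. LSB = 1.64 V / 2^15 ≈ 50.05 µV.
code = ⌊(V_in − V_min)/LSB⌋ = ⌊(V_in − V_min) × 2^15 / range⌋
     = ⌊(0.2554749 − (0)) × 32768 / 1.64⌋ = ⌊0.2554749 × 32768/1.64⌋
     = ⌊5104.513⌋ = 5104.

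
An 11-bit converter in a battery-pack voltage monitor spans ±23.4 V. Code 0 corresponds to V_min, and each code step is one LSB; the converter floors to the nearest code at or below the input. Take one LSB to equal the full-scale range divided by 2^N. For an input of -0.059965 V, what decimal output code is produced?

Span: 23.4 V − (-23.4 V) = 46.8 V. LSB = 46.8 V / 2^11 ≈ 22.85 mV.
(V_in − V_min) × 2^11/range = (-0.059965 − (-23.4)) × 2048/46.8 = 1021.376.
Floor → code = 1021.

1021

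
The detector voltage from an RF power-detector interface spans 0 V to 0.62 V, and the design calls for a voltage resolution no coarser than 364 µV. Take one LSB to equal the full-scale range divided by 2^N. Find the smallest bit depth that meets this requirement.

Full-scale range = 0.62 V.
Levels needed ≥ 0.62/364 µV = 1703. 2^11 = 2048 suffices, so N_min = 11.

11 bits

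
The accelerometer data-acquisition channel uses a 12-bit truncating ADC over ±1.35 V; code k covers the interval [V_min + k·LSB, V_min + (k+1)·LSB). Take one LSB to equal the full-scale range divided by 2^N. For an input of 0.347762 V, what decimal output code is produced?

Span: 1.35 V − (-1.35 V) = 2.7 V. LSB = 2.7 V / 2^12 ≈ 0.6592 mV.
code = ⌊(V_in − V_min)/LSB⌋ = ⌊(V_in − V_min) × 2^12 / range⌋
     = ⌊(0.347762 − (-1.35)) × 4096 / 2.7⌋ = ⌊1.697762 × 4096/2.7⌋
     = ⌊2575.568⌋ = 2575.

2575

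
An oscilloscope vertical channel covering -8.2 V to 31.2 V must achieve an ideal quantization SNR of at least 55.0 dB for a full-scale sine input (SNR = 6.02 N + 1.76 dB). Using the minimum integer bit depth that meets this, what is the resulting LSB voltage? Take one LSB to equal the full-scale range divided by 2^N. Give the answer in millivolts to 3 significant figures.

The full-scale span is 31.2 − (-8.2) = 39.4 V.
Required N = ⌈(55.0 − 1.76)/6.02⌉ = ⌈8.844⌉ = 9.
LSB = 39.4 V / 2^9 = 77.0 mV.

77.0 mV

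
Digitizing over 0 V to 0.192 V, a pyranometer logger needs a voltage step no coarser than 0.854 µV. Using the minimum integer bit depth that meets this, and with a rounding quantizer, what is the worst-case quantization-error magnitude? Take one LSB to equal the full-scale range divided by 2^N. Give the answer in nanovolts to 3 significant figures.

Range is 0.192 V.
Levels needed ≥ 0.192/0.854 µV = 224800. 2^18 = 262144 suffices, so N_min = 18.
Step size = 0.192/262144 V = 0.73242 µV.
Max error for round-to-nearest is LSB/2 = 366 nV.

366 nV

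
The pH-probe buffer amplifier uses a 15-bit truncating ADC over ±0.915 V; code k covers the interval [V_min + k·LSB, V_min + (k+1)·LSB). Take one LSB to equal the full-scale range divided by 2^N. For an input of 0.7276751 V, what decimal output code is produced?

Span: 0.915 V − (-0.915 V) = 1.83 V. LSB = 1.83 V / 2^15 ≈ 55.85 µV.
(V_in − V_min) × 2^15/range = (0.7276751 − (-0.915)) × 32768/1.83 = 29413.758.
Floor → code = 29413.

29413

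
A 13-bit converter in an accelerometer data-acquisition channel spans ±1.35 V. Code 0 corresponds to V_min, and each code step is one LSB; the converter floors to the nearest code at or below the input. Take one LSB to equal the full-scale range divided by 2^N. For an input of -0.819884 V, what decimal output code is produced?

1608

Span: 1.35 V − (-1.35 V) = 2.7 V. LSB = 2.7 V / 2^13 ≈ 329.6 µV.
V_in − V_min = -0.819884 − (-1.35) = 0.530116 V.
Divide by LSB: 0.530116 × 8192/2.7 = 1608.4112.
Truncating gives code 1608.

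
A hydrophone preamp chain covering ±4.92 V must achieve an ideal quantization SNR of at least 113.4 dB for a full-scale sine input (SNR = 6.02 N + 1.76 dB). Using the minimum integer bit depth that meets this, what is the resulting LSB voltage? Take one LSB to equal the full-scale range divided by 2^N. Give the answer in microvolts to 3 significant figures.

The full-scale span is 4.92 − (-4.92) = 9.84 V.
6.02 N + 1.76 ≥ 113.4 gives N ≥ 18.545, so the minimum integer is 19.
Step size = 9.84/524288 V = 18.8 µV.

18.8 µV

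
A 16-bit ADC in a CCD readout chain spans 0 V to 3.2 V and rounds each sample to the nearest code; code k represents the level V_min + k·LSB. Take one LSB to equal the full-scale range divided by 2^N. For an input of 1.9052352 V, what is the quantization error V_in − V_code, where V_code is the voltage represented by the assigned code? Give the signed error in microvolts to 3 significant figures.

V_FS = 3.2 V. LSB = 3.2 V / 2^16 ≈ 48.83 µV.
(V_in − V_min)/LSB = (1.9052352 − (0)) × 65536/3.2 = 39019.2169 → nearest code k = 39019.
V_code = 0 + (39019/65536) × 3.2 = 1.9052246094 V.
e = 1.9052352 − (1.9052246094) = +10.6 µV.

+10.6 µV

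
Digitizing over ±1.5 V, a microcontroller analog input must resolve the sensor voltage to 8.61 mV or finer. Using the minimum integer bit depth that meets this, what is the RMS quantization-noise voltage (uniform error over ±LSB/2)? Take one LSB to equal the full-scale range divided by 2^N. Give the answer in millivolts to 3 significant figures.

1.69 mV

Full-scale range = 1.5 V − (-1.5 V) = 3 V.
Need 2^N ≥ 3 V / 8.61 mV = 348.4 → N_min = 9.
Step size = 3/512 V = 5.8594 mV.
V_rms = LSB/√12 = 1.69 mV.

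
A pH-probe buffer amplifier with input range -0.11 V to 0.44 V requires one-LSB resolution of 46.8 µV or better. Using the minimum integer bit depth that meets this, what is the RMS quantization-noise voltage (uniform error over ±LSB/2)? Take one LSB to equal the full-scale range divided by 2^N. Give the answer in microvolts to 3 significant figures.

9.69 µV

Range = 0.44 − (-0.11) = 0.55 V.
Required number of levels: 0.55/46.8 µV = 11752; smallest N with 2^N ≥ that is 14.
Step size = 0.55/16384 V = 33.569 µV.
RMS noise = LSB/√12 = 9.69 µV.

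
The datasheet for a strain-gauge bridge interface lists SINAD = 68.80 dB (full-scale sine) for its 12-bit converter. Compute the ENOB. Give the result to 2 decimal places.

ENOB = (SINAD − 1.76) / 6.02 = (68.80 − 1.76) / 6.02 = 67.04 / 6.02 = 11.1362.

11.14 bits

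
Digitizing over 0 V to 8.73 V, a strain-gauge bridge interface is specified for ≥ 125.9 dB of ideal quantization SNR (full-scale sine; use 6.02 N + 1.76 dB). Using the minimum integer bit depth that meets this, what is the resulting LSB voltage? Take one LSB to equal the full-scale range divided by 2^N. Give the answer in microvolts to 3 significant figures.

Full-scale range = 8.73 V.
Solving 6.02 N ≥ 125.9 − 1.76: N ≥ 20.621. Round up → N = 21.
LSB = 8.73 V / 2^21 = 4.16 µV.

4.16 µV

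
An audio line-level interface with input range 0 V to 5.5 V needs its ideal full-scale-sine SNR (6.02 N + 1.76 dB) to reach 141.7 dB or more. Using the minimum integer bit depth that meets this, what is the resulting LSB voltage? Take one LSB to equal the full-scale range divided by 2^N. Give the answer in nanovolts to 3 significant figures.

328 nV

Span = 5.5 V.
N ≥ (141.7 − 1.76)/6.02 = 23.246 → N_min = 24.
Step size = 5.5/16777216 V = 328 nV.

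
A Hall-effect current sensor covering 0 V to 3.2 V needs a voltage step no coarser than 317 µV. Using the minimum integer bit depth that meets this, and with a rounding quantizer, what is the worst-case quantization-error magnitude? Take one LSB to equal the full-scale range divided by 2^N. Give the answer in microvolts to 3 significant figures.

97.7 µV

Span = 3.2 V.
Required number of levels: 3.2/317 µV = 10095; smallest N with 2^N ≥ that is 14.
LSB = 3.2 V / 2^14 = 195.31 µV.
Max error for round-to-nearest is LSB/2 = 97.7 µV.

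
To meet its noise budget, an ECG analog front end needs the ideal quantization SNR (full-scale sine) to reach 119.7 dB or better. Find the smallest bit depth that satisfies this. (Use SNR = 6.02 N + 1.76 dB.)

Required N = ⌈(119.7 − 1.76)/6.02⌉ = ⌈19.591⌉ = 20.

20 bits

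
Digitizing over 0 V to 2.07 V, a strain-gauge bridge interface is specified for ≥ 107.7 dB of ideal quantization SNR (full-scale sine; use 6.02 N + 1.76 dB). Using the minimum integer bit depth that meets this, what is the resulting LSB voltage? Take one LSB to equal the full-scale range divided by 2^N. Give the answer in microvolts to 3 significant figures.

V_FS = 2.07 V.
Solving 6.02 N ≥ 107.7 − 1.76: N ≥ 17.598. Round up → N = 18.
One LSB is 2.07 V / 262144 = 7.90 µV.

7.90 µV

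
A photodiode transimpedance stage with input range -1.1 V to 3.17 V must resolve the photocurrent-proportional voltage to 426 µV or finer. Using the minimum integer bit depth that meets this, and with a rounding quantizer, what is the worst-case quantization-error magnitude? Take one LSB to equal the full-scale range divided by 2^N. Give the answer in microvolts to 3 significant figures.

130 µV

Span: 3.17 V − (-1.1 V) = 4.27 V.
4.27 V / 426 µV = 10020. Since 2^13 = 8192 and 2^14 = 16384, N = 14.
Step size = 4.27/16384 V = 260.62 µV.
Max error for round-to-nearest is LSB/2 = 130 µV.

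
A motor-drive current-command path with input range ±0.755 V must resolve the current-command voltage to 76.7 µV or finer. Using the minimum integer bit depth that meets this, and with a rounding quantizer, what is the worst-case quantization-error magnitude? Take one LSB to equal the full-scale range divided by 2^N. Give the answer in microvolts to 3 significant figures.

Range = 0.755 − (-0.755) = 1.51 V.
Levels needed ≥ 1.51/76.7 µV = 19690. 2^15 = 32768 suffices, so N_min = 15.
Step size = 1.51/32768 V = 46.082 µV.
Max error for round-to-nearest is LSB/2 = 23.0 µV.

23.0 µV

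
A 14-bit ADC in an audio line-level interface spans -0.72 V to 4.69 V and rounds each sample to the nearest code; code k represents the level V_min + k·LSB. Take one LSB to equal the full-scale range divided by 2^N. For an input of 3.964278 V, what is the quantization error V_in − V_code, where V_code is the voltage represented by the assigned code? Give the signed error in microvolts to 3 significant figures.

+58.0 µV

The full-scale span is 4.69 − (-0.72) = 5.41 V. LSB = 5.41 V / 2^14 ≈ 330.2 µV.
(3.964278 − (-0.72)) / LSB = 4.684278 × 16384/5.41 = 14186.1757. Nearest integer: k = 14186.
V_code = -0.72 + (14186/16384) × 5.41 = 3.9642199707 V.
Error = V_in − V_code = 3.964278 − (3.9642199707) = +58.0 µV.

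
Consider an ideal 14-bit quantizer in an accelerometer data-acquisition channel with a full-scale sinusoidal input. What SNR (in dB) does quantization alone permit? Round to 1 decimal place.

86.0 dB

For an ideal N-bit converter with full-scale sine input, SNR = 6.02 N + 1.76 dB. SNR = 6.02 × 14 + 1.76 = 84.28 + 1.76 = 86.04 dB.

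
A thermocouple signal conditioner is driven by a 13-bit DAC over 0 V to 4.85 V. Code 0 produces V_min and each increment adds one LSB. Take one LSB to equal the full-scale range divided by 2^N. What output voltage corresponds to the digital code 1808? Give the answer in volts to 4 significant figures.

1.070 V

Span = 4.85 V. LSB = 4.85 V / 2^13.
Output = V_min + (1808/8192) × range = 0 + 0.220703 × 4.85 V
      = 0 V + 1.07041 V = 1.07041 V.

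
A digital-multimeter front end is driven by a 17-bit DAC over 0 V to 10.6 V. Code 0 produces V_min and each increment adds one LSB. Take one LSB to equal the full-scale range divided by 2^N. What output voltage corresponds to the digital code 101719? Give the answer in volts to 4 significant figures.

V_FS = 10.6 V. LSB = 10.6 V / 2^17.
V_out = 0 + 101719 × (10.6/131072) V
      = 0 + 8.22618 = 8.22618 V.

8.226 V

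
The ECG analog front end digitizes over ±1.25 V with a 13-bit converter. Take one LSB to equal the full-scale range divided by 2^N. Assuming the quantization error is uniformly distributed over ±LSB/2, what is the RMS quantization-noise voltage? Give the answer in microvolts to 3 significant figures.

88.1 µV

Full-scale range = 1.25 V − (-1.25 V) = 2.5 V.
Step size = 2.5/8192 V = 305.18 µV.
σ_q = LSB/√12 = 305.18 µV/3.4641 = 88.1 µV.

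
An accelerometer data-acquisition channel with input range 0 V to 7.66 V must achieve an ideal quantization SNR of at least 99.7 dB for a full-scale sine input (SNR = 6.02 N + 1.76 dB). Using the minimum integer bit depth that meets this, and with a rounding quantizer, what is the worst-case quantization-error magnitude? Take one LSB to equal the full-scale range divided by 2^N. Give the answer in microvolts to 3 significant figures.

29.2 µV

V_FS = 7.66 V.
Solving 6.02 N ≥ 99.7 − 1.76: N ≥ 16.269. Round up → N = 17.
LSB = 7.66 V ÷ 2^17 = 7.66/131072 V = 58.441 µV.
Half an LSB is 29.2 µV.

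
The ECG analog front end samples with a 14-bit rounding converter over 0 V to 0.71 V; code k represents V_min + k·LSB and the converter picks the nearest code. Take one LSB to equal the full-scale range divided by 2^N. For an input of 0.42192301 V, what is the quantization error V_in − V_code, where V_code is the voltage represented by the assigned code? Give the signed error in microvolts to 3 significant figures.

+13.8 µV

Span = 0.71 V. LSB = 0.71 V / 2^14 ≈ 43.33 µV.
Position in LSBs: (0.42192301 − (0)) × 16384/0.71 = 9736.3191; rounding gives k = 9736.
V_code = V_min + k × range/2^14 = 0 + 9736 × 0.71/16384 = 0.42190917969 V.
e = 0.42192301 − (0.42190917969) = +13.8 µV.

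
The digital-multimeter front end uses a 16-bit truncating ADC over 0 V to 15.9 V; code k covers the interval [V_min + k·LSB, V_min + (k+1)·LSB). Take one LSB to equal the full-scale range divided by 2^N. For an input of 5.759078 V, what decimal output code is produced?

23737

V_FS = 15.9 V. LSB = 15.9 V / 2^16 ≈ 242.6 µV.
code = ⌊(V_in − V_min)/LSB⌋ = ⌊(V_in − V_min) × 2^16 / range⌋
     = ⌊(5.759078 − (0)) × 65536 / 15.9⌋ = ⌊5.759078 × 65536/15.9⌋
     = ⌊23737.543⌋ = 23737.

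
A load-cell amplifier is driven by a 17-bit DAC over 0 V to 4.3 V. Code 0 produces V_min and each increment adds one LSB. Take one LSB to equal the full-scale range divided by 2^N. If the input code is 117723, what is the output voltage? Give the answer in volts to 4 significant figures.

Range is 4.3 V. LSB = 4.3 V / 2^17.
Output = V_min + (117723/131072) × range = 0 + 0.898155 × 4.3 V
      = 0 V + 3.86207 V = 3.86207 V.

3.862 V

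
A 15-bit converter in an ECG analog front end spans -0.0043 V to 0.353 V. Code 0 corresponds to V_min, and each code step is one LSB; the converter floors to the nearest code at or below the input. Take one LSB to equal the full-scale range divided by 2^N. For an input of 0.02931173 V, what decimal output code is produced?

Span: 0.353 V − (-0.0043 V) = 0.3573 V. LSB = 0.3573 V / 2^15 ≈ 10.90 µV.
V_in − V_min = 0.02931173 − (-0.0043) = 0.03361173 V.
Divide by LSB: 0.03361173 × 32768/0.3573 = 3082.5334.
Truncating gives code 3082.

3082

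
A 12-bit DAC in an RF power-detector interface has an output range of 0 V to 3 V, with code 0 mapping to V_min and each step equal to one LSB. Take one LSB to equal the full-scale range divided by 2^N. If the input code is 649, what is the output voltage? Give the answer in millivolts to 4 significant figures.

Range is 3 V. LSB = 3 V / 2^12.
V_out = V_min + code × LSB = 0 V + 649 × 3 V / 4096
      = 0 V + 0.475342 V = 0.475342 V.

475.3 mV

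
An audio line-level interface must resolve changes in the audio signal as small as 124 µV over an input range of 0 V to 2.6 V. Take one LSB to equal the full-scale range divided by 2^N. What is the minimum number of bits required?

Full-scale range = 2.6 V.
2.6 V / 124 µV = 20970. Since 2^14 = 16384 and 2^15 = 32768, N = 15.

15 bits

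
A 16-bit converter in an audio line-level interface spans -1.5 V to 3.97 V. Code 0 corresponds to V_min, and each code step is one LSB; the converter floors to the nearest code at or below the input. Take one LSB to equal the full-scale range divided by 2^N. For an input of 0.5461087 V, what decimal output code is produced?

Span: 3.97 V − (-1.5 V) = 5.47 V. LSB = 5.47 V / 2^16 ≈ 83.47 µV.
(V_in − V_min) × 2^16/range = (0.5461087 − (-1.5)) × 65536/5.47 = 24514.402.
Floor → code = 24514.

24514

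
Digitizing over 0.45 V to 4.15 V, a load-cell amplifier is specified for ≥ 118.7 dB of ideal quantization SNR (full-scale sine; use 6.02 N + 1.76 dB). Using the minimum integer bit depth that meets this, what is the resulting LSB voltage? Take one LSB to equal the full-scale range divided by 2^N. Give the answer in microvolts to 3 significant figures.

Span: 4.15 V − (0.45 V) = 3.7 V.
Required N = ⌈(118.7 − 1.76)/6.02⌉ = ⌈19.425⌉ = 20.
Step size = 3.7/1048576 V = 3.53 µV.

3.53 µV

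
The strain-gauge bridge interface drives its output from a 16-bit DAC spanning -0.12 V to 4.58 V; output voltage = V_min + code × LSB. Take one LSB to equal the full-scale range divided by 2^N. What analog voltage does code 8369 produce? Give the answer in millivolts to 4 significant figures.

480.2 mV

Span: 4.58 V − (-0.12 V) = 4.7 V. LSB = 4.7 V / 2^16.
V_out = -0.12 + 8369 × (4.7/65536) V
      = -0.12 + 0.600194 = 0.480194 V.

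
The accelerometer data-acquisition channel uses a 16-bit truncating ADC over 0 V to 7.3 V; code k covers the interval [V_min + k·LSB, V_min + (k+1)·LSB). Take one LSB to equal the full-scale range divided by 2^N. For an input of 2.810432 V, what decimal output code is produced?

25230

Range is 7.3 V. LSB = 7.3 V / 2^16 ≈ 111.4 µV.
code = ⌊(V_in − V_min)/LSB⌋ = ⌊(V_in − V_min) × 2^16 / range⌋
     = ⌊(2.810432 − (0)) × 65536 / 7.3⌋ = ⌊2.810432 × 65536/7.3⌋
     = ⌊25230.750⌋ = 25230.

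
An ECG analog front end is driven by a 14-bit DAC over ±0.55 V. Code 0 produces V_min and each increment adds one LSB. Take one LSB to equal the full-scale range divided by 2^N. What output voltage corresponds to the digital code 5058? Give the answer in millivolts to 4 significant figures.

Range = 0.55 − (-0.55) = 1.1 V. LSB = 1.1 V / 2^14.
V_out = -0.55 + 5058 × (1.1/16384) V
      = -0.55 + 0.339587 = -0.210413 V.

-210.4 mV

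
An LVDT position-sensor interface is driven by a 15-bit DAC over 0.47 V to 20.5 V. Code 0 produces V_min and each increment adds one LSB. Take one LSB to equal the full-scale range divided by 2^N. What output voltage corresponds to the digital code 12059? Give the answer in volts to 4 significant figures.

The full-scale span is 20.5 − (0.47) = 20.03 V. LSB = 20.03 V / 2^15.
Output = V_min + (12059/32768) × range = 0.47 + 0.368011 × 20.03 V
      = 0.47 + 7.37127 = 7.84127 V.

7.841 V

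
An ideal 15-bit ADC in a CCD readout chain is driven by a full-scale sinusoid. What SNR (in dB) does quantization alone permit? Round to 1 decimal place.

92.1 dB

6.02(15) + 1.76 = 90.30 + 1.76 = 92.06 dB.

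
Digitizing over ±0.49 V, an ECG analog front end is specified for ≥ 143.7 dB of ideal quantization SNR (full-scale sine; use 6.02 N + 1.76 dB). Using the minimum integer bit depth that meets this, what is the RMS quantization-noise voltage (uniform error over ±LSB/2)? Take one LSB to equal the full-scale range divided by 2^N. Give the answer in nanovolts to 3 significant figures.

16.9 nV

Span: 0.49 V − (-0.49 V) = 0.98 V.
N ≥ (143.7 − 1.76)/6.02 = 23.578 → N_min = 24.
LSB = 0.98 V / 2^24 = 58.413 nV.
V_rms = LSB/√12 = 16.9 nV.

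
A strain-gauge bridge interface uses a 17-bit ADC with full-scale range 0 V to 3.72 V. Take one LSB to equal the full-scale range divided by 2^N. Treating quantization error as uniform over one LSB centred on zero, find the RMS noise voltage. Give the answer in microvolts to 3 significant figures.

8.19 µV

V_FS = 3.72 V.
LSB = 3.72 V ÷ 2^17 = 3.72/131072 V = 28.381 µV.
σ_q = LSB/√12 = 28.381 µV/3.4641 = 8.19 µV.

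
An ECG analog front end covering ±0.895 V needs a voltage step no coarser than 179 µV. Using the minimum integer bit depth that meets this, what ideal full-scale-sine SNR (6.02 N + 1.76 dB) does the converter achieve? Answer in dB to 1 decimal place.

Full-scale range = 0.895 V − (-0.895 V) = 1.79 V.
Need 2^N ≥ 1.79 V / 179 µV = 10000 → N_min = 14.
SNR = 6.02 × 14 + 1.76 = 86.04 dB.

86.0 dB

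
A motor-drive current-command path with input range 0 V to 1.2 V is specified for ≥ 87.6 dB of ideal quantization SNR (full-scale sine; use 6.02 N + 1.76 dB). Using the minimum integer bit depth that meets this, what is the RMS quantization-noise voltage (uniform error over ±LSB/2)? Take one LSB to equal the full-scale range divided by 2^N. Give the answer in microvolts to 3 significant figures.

10.6 µV

Range is 1.2 V.
Required N = ⌈(87.6 − 1.76)/6.02⌉ = ⌈14.259⌉ = 15.
LSB = 1.2 V ÷ 2^15 = 1.2/32768 V = 36.621 µV.
σ_q = LSB/√12 = 36.621 µV/3.4641 = 10.6 µV.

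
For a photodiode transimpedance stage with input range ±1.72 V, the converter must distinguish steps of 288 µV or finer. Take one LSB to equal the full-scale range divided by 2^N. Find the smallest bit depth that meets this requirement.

14 bits

Full-scale range = 1.72 V − (-1.72 V) = 3.44 V.
Required number of levels: 3.44/288 µV = 11944; smallest N with 2^N ≥ that is 14.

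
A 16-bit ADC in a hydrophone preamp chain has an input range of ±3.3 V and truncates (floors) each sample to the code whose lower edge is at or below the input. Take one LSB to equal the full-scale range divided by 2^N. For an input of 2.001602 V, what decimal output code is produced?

The full-scale span is 3.3 − (-3.3) = 6.6 V. LSB = 6.6 V / 2^16 ≈ 100.7 µV.
code = ⌊(V_in − V_min)/LSB⌋ = ⌊(V_in − V_min) × 2^16 / range⌋
     = ⌊(2.001602 − (-3.3)) × 65536 / 6.6⌋ = ⌊5.301602 × 65536/6.6⌋
     = ⌊52643.301⌋ = 52643.

52643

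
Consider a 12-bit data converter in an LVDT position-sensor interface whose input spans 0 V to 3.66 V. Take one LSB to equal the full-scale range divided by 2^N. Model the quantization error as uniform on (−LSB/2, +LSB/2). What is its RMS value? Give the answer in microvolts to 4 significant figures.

257.9 µV

V_FS = 3.66 V.
One LSB is 3.66 V / 4096 = 0.893555 mV.
V_rms = LSB/√12 = 0.893555 mV / √12 = 257.9 µV.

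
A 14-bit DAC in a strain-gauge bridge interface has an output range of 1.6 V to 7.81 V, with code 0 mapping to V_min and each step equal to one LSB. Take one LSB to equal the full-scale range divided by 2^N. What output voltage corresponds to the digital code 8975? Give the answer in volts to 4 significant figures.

5.002 V

Span: 7.81 V − (1.6 V) = 6.21 V. LSB = 6.21 V / 2^14.
Output = V_min + (8975/16384) × range = 1.6 + 0.547791 × 6.21 V
      = 1.6 + 3.40178 = 5.00178 V.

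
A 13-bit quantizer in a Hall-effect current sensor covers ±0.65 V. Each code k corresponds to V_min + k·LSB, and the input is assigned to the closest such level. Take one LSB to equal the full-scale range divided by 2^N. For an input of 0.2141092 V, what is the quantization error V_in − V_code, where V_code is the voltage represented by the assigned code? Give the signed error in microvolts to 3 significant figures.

Full-scale range = 0.65 V − (-0.65 V) = 1.3 V. LSB = 1.3 V / 2^13 ≈ 158.7 µV.
(V_in − V_min)/LSB = (0.2141092 − (-0.65)) × 8192/1.3 = 5445.2174 → nearest code k = 5445.
V_code = V_min + k × range/2^13 = -0.65 + 5445 × 1.3/8192 = 0.2140747070 V.
Error = V_in − V_code = 0.2141092 − (0.2140747070) = +34.5 µV.

+34.5 µV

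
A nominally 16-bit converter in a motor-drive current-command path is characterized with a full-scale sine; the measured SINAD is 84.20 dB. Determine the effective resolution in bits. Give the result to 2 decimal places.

13.69 bits

(84.20 − 1.76) / 6.02 = 82.44/6.02 = 13.6944 effective bits.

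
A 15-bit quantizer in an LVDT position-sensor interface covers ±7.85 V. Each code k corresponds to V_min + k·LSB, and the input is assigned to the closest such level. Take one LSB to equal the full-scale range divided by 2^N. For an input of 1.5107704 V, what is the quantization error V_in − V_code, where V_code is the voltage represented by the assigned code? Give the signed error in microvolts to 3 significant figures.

+86.2 µV

Range = 7.85 − (-7.85) = 15.7 V. LSB = 15.7 V / 2^15 ≈ 479.1 µV.
(V_in − V_min)/LSB = (1.5107704 − (-7.85)) × 32768/15.7 = 19537.1799 → nearest code k = 19537.
V_code = -7.85 + (19537/32768) × 15.7 = 1.5106842041 V.
V_in − V_code = 1.5107704 − (1.5106842041) = +86.2 µV.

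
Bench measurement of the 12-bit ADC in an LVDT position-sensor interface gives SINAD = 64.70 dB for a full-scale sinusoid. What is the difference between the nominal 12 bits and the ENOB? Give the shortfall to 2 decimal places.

N_eff = (64.70 − 1.76)/6.02 = 10.4551 bits.
Lost resolution: 12 − 10.4551 = 1.5449 bits.

1.54 bits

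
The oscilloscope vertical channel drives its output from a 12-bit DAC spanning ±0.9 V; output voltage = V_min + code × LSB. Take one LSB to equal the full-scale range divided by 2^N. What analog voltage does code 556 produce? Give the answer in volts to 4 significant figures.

Span: 0.9 V − (-0.9 V) = 1.8 V. LSB = 1.8 V / 2^12.
V_out = -0.9 + 556 × (1.8/4096) V
      = -0.9 V + 0.244336 V = -0.655664 V.

-0.6557 V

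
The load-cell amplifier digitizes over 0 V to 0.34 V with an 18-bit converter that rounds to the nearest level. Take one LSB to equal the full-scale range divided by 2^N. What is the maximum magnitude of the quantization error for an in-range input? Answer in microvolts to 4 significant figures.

0.6485 µV

Range is 0.34 V.
One LSB is 0.34 V / 262144 = 1.29700 µV.
A rounding quantizer has |error| ≤ LSB/2 = 0.6485 µV.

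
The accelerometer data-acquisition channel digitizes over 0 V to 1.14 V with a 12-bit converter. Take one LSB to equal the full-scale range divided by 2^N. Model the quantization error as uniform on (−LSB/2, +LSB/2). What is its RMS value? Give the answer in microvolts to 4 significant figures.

V_FS = 1.14 V.
LSB = 1.14 V ÷ 2^12 = 1.14/4096 V = 278.320 µV.
σ_q = LSB/√12 = 278.320 µV/3.4641 = 80.34 µV.

80.34 µV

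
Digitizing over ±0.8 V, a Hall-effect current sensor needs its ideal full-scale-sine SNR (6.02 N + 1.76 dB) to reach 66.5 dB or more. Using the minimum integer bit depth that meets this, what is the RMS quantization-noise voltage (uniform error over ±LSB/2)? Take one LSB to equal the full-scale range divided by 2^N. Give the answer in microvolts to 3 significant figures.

226 µV

Span: 0.8 V − (-0.8 V) = 1.6 V.
Solving 6.02 N ≥ 66.5 − 1.76: N ≥ 10.754. Round up → N = 11.
LSB = 1.6 V / 2^11 = 0.78125 mV.
V_rms = LSB/√12 = 226 µV.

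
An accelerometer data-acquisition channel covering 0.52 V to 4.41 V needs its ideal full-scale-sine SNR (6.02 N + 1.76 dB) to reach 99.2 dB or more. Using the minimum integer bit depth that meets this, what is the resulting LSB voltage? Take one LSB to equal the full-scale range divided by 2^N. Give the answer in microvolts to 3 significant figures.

29.7 µV

The full-scale span is 4.41 − (0.52) = 3.89 V.
N ≥ (99.2 − 1.76)/6.02 = 16.186 → N_min = 17.
Step size = 3.89/131072 V = 29.7 µV.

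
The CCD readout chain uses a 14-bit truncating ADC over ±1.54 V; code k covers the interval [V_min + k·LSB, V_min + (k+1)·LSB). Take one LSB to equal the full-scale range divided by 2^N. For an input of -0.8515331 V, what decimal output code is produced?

The full-scale span is 1.54 − (-1.54) = 3.08 V. LSB = 3.08 V / 2^14 ≈ 188.0 µV.
(V_in − V_min) × 2^14/range = (-0.8515331 − (-1.54)) × 16384/3.08 = 3662.286.
Floor → code = 3662.

3662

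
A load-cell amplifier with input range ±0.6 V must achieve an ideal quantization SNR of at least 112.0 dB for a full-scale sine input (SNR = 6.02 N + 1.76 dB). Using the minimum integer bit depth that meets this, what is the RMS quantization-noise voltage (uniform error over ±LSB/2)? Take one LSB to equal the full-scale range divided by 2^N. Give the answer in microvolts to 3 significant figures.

0.661 µV

Range = 0.6 − (-0.6) = 1.2 V.
Required N = ⌈(112.0 − 1.76)/6.02⌉ = ⌈18.312⌉ = 19.
LSB = 1.2 V ÷ 2^19 = 1.2/524288 V = 2.2888 µV.
RMS noise = LSB/√12 = 0.661 µV.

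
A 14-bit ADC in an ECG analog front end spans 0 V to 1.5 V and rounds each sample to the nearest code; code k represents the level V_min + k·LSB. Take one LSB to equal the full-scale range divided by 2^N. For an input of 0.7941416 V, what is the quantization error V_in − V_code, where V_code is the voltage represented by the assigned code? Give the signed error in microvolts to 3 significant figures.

+13.2 µV

V_FS = 1.5 V. LSB = 1.5 V / 2^14 ≈ 91.55 µV.
(V_in − V_min)/LSB = (0.7941416 − (0)) × 16384/1.5 = 8674.1440 → nearest code k = 8674.
V_code = 0 + (8674/16384) × 1.5 = 0.79412841797 V.
e = 0.7941416 − (0.79412841797) = +13.2 µV.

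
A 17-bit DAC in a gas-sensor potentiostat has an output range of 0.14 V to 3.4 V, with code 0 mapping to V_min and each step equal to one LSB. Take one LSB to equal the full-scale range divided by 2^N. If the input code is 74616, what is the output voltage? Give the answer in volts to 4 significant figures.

1.996 V

Range = 3.4 − (0.14) = 3.26 V. LSB = 3.26 V / 2^17.
Output = V_min + (74616/131072) × range = 0.14 + 0.569275 × 3.26 V
      = 0.14 V + 1.85584 V = 1.99584 V.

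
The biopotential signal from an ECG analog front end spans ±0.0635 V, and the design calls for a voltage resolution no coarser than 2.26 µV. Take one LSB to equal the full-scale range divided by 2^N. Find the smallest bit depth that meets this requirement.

Full-scale range = 0.0635 V − (-0.0635 V) = 0.127 V.
Need 2^N ≥ 0.127 V / 2.26 µV = 56190 → N_min = 16.

16 bits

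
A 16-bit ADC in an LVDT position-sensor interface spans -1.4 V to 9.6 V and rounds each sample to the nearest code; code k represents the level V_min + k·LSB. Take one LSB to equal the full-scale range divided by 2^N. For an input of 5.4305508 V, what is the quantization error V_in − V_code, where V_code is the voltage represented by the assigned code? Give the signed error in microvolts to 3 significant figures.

+30.2 µV

Span: 9.6 V − (-1.4 V) = 11 V. LSB = 11 V / 2^16 ≈ 167.8 µV.
(V_in − V_min)/LSB = (5.4305508 − (-1.4)) × 65536/11 = 40695.1797 → nearest code k = 40695.
Reconstructed level: -1.4 + 40695 × 11/65536 V = 5.4305206299 V.
Error = V_in − V_code = 5.4305508 − (5.4305206299) = +30.2 µV.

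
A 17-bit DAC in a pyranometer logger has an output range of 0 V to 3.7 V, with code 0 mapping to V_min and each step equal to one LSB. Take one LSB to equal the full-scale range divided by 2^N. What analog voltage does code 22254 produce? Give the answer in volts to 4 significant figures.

Range is 3.7 V. LSB = 3.7 V / 2^17.
V_out = V_min + code × LSB = 0 V + 22254 × 3.7 V / 131072
      = 0 + 0.628203 = 0.628203 V.

0.6282 V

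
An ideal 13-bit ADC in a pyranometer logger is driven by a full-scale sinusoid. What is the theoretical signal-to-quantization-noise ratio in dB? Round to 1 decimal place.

80.0 dB

Ideal quantization SNR: 6.02 × 13 + 1.76 dB = 80.0 dB.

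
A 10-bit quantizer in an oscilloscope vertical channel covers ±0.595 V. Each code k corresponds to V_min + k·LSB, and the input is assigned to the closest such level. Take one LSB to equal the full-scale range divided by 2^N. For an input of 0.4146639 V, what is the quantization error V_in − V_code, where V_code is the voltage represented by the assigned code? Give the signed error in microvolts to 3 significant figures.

Range = 0.595 − (-0.595) = 1.19 V. LSB = 1.19 V / 2^10 ≈ 1.162 mV.
(V_in − V_min)/LSB = (0.4146639 − (-0.595)) × 1024/1.19 = 868.8200 → nearest code k = 869.
V_code = -0.595 + (869/1024) × 1.19 = 0.4148730469 V.
V_in − V_code = 0.4146639 − (0.4148730469) = −209 µV.

−209 µV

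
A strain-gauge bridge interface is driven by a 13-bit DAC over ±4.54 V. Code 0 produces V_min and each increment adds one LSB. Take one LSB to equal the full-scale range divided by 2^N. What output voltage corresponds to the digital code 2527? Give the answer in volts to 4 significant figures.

-1.739 V

Span: 4.54 V − (-4.54 V) = 9.08 V. LSB = 9.08 V / 2^13.
V_out = V_min + code × LSB = -4.54 V + 2527 × 9.08 V / 8192
      = -4.54 + 2.80092 = -1.73908 V.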